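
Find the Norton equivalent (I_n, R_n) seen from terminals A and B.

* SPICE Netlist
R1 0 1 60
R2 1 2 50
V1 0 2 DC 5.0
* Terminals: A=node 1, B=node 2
Find the Thévenin equivalent first; then I_n = V_th/R_th and R_n = R_th.
Step 1 — V_th is the open-circuit voltage V_A - V_B (nothing connected across the terminals).
Nodal analysis, taking node 2 as the 0 V reference.
Source V1 fixes V_0 = 5 V.
KCL at each unknown node (sum of currents leaving = 0; resistances in Ω):
  Node 1: (V_1 - 5)/60 + (V_1 - 0)/50 = 0
Collecting terms: 0.03667 × V_1 = 0.08333  =>  V_1 = 2.273 V
V_th = V_1 - V_2 = 2.273 - 0 = 2.273 V
Step 2 — R_th: zero the source — replace V1 by a short circuit (node 2 merges into node 0) — and find the resistance seen between A (node 1) and B (node 0).
Reduce the network between node 1 (A) and node 0 (B) by series/parallel combination:
  Rp1 = R1 ‖ R2 (parallel, both between nodes 0 and 1) = 1/(1/60 + 1/50) = 27.27 Ω
R_th = 27.27 Ω
I_n = V_th/R_th = 2.273/27.27 = 0.08333 A, and R_n = R_th = 27.27 Ω

Final answer: I_n = 0.08333 A, R_n = 27.27 Ω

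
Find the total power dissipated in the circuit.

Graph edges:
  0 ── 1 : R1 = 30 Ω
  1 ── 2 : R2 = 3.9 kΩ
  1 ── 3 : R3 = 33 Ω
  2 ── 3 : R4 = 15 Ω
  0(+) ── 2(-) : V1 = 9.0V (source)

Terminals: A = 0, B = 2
Nodal analysis, taking node 2 as the 0 V reference.
Source V1 fixes V_0 = 9 V.
KCL at each unknown node (sum of currents leaving = 0; resistances in Ω):
  Node 1: (V_1 - 9)/30 + (V_1 - 0)/3900 + (V_1 - V_3)/33 = 0
  Node 3: (V_3 - V_1)/33 + (V_3 - 0)/15 = 0
Collecting terms (coefficients in siemens):
  0.06389·V_1 - 0.0303·V_3 = 0.3
  0.09697·V_3 - 0.0303·V_1 = 0
Determinant D = (0.06389)(0.09697) - (-0.0303)(-0.0303) = 0.005277
V_1 = [(0.3)(0.09697) - (-0.0303)(0)]/D = 5.512 V
V_3 = [(0.06389)(0) - (0.3)(-0.0303)]/D = 1.723 V
Power in each resistor, P = (ΔV)²/R:
  P_R1 = (9 - 5.512)²/30 = 0.4055 W
  P_R2 = (5.512 - 0)²/3900 = 0.007791 W
  P_R3 = (5.512 - 1.723)²/33 = 0.4352 W
  P_R4 = (0 - 1.723)²/15 = 0.1978 W
P_total = P_R1 + P_R2 + P_R3 + P_R4 = 1.046 W

Final answer: 1.046 W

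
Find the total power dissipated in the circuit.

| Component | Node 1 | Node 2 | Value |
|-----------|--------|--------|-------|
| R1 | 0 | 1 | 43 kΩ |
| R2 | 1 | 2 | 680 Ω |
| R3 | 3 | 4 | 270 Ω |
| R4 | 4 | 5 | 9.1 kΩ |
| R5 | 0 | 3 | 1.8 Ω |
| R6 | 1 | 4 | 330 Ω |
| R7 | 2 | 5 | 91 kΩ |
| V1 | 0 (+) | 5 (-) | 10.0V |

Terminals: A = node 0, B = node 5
Nodal analysis, taking node 5 as the 0 V reference.
Source V1 fixes V_0 = 10 V.
KCL at each unknown node (sum of currents leaving = 0; resistances in Ω):
  Node 1: (V_1 - 10)/43000 + (V_1 - V_2)/680 + (V_1 - V_4)/330 = 0
  Node 2: (V_2 - V_1)/680 + (V_2 - 0)/91000 = 0
  Node 3: (V_3 - V_4)/270 + (V_3 - 10)/1.8 = 0
  Node 4: (V_4 - V_3)/270 + (V_4 - 0)/9100 + (V_4 - V_1)/330 = 0
Collecting terms (coefficients in siemens):
  0.004524·V_1 - 0.001471·V_2 - 0.00303·V_4 = 0.0002326
  0.001482·V_2 - 0.001471·V_1 = 0
  0.5593·V_3 - 0.003704·V_4 = 5.556
  0.006844·V_4 - 0.00303·V_1 - 0.003704·V_3 = 0
Solving these 4 simultaneous equations (Gaussian elimination) gives:
  V_1 = 9.652 V, V_2 = 9.581 V, V_3 = 9.998 V, V_4 = 9.684 V
Power in each resistor, P = (ΔV)²/R:
  P_R1 = (10 - 9.652)²/43000 = 0.000002812 W
  P_R2 = (9.652 - 9.581)²/680 = 0.000007537 W
  P_R3 = (9.998 - 9.684)²/270 = 0.0003642 W
  P_R4 = (9.684 - 0)²/9100 = 0.01031 W
  P_R5 = (10 - 9.998)²/1.8 = 0.000002428 W
  P_R6 = (9.652 - 9.684)²/330 = 0.000003117 W
  P_R7 = (9.581 - 0)²/91000 = 0.001009 W
P_total = P_R1 + P_R2 + P_R3 + P_R4 + P_R5 + P_R6 + P_R7 = 0.01169 W

Final answer: 0.01169 W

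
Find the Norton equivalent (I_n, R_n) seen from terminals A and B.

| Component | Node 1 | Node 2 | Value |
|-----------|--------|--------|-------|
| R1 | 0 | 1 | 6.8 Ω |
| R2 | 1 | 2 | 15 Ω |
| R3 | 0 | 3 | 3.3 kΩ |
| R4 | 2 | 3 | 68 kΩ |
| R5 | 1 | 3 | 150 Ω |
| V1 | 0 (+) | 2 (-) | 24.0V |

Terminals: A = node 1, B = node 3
Find the Thévenin equivalent first; then I_n = V_th/R_th and R_n = R_th.
Step 1 — V_th is the open-circuit voltage V_A - V_B (nothing connected across the terminals).
Nodal analysis, taking node 2 as the 0 V reference.
Source V1 fixes V_0 = 24 V.
KCL at each unknown node (sum of currents leaving = 0; resistances in Ω):
  Node 1: (V_1 - 24)/6.8 + (V_1 - 0)/15 + (V_1 - V_3)/150 = 0
  Node 3: (V_3 - 24)/3300 + (V_3 - 0)/68000 + (V_3 - V_1)/150 = 0
Collecting terms (coefficients in siemens):
  0.2204·V_1 - 0.006667·V_3 = 3.529
  0.006984·V_3 - 0.006667·V_1 = 0.007273
Determinant D = (0.2204)(0.006984) - (-0.006667)(-0.006667) = 0.001495
V_1 = [(3.529)(0.006984) - (-0.006667)(0.007273)]/D = 16.52 V
V_3 = [(0.2204)(0.007273) - (3.529)(-0.006667)]/D = 16.81 V
V_th = V_1 - V_3 = 16.52 - 16.81 = -0.2896 V
Step 2 — R_th: zero the source — replace V1 by a short circuit (node 2 merges into node 0) — and find the resistance seen between A (node 1) and B (node 3).
Reduce the network between node 1 (A) and node 3 (B) by series/parallel combination:
  Rp1 = R1 ‖ R2 (parallel, both between nodes 0 and 1) = 1/(1/6.8 + 1/15) = 4.679 Ω
  Rp2 = R3 ‖ R4 (parallel, both between nodes 0 and 3) = 1/(1/3300 + 1/68000) = 3147 Ω
  Rs1 = Rp1 + Rp2 (series, joined only at node 0) = 4.679 + 3147 = 3152 Ω
  Rp3 = R5 ‖ Rs1 (parallel, both between nodes 1 and 3) = 1/(1/150 + 1/3152) = 143.2 Ω
R_th = 143.2 Ω
I_n = V_th/R_th = -0.2896/143.2 = -0.002023 A, and R_n = R_th = 143.2 Ω

Final answer: I_n = -0.002023 A, R_n = 143.2 Ω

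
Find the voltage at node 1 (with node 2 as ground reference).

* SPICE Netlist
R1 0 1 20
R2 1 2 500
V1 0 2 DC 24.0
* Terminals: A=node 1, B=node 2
Nodal analysis, taking node 2 as the 0 V reference.
Source V1 fixes V_0 = 24 V.
KCL at each unknown node (sum of currents leaving = 0; resistances in Ω):
  Node 1: (V_1 - 24)/20 + (V_1 - 0)/500 = 0
Collecting terms: 0.052 × V_1 = 1.2  =>  V_1 = 23.08 V
The requested potential is V_1 = 23.08 V.

Final answer: V_1 = 23.08 V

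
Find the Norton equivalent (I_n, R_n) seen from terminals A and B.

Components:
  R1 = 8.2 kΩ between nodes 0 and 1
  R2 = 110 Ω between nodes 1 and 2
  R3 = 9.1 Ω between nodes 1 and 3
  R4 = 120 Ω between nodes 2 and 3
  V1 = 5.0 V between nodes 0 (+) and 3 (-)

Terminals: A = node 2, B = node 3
Find the Thévenin equivalent first; then I_n = V_th/R_th and R_n = R_th.
Step 1 — V_th is the open-circuit voltage V_A - V_B (nothing connected across the terminals).
Nodal analysis, taking node 3 as the 0 V reference.
Source V1 fixes V_0 = 5 V.
KCL at each unknown node (sum of currents leaving = 0; resistances in Ω):
  Node 1: (V_1 - 5)/8200 + (V_1 - V_2)/110 + (V_1 - 0)/9.1 = 0
  Node 2: (V_2 - V_1)/110 + (V_2 - 0)/120 = 0
Collecting terms (coefficients in siemens):
  0.1191·V_1 - 0.009091·V_2 = 0.0006098
  0.01742·V_2 - 0.009091·V_1 = 0
Determinant D = (0.1191)(0.01742) - (-0.009091)(-0.009091) = 0.001993
V_1 = [(0.0006098)(0.01742) - (-0.009091)(0)]/D = 0.005332 V
V_2 = [(0.1191)(0) - (0.0006098)(-0.009091)]/D = 0.002782 V
V_th = V_2 - V_3 = 0.002782 - 0 = 0.002782 V
Step 2 — R_th: zero the source — replace V1 by a short circuit (node 3 merges into node 0) — and find the resistance seen between A (node 2) and B (node 0).
Reduce the network between node 2 (A) and node 0 (B) by series/parallel combination:
  Rp1 = R1 ‖ R3 (parallel, both between nodes 0 and 1) = 1/(1/8200 + 1/9.1) = 9.09 Ω
  Rs1 = R2 + Rp1 (series, joined only at node 1) = 110 + 9.09 = 119.1 Ω
  Rp2 = R4 ‖ Rs1 (parallel, both between nodes 0 and 2) = 1/(1/120 + 1/119.1) = 59.77 Ω
R_th = 59.77 Ω
I_n = V_th/R_th = 0.002782/59.77 = 0.00004654 A, and R_n = R_th = 59.77 Ω

Final answer: I_n = 4.654e-05 A, R_n = 59.77 Ω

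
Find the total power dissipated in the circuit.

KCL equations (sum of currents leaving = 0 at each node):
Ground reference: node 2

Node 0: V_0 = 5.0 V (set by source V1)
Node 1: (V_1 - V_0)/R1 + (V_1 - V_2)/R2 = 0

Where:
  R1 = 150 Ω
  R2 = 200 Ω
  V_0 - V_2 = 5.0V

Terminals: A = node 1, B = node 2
Nodal analysis, taking node 2 as the 0 V reference.
Source V1 fixes V_0 = 5 V.
KCL at each unknown node (sum of currents leaving = 0; resistances in Ω):
  Node 1: (V_1 - 5)/150 + (V_1 - 0)/200 = 0
Collecting terms: 0.01167 × V_1 = 0.03333  =>  V_1 = 2.857 V
Power in each resistor, P = (ΔV)²/R:
  P_R1 = (5 - 2.857)²/150 = 0.03061 W
  P_R2 = (2.857 - 0)²/200 = 0.04082 W
P_total = P_R1 + P_R2 = 0.07143 W

Final answer: 0.07143 W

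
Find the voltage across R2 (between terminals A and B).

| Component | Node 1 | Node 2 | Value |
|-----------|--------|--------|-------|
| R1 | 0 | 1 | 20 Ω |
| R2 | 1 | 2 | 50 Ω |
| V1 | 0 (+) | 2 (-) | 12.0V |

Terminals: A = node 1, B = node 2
R1 and R2 are in series across V1 (node 0 → node 1 → node 2), and the output A–B is taken across R2, so this is a voltage divider.
Series current: I = V1/(R1 + R2) = 12/(20 + 50) = 12/70 = 0.1714 A
V_R2 = I × R2 = V1 × R2/(R1 + R2) = 12 × 50/70 = 8.571 V

Final answer: 8.571 V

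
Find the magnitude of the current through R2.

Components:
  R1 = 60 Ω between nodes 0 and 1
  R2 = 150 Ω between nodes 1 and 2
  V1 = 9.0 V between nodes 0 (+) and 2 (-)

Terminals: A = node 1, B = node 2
Nodal analysis, taking node 2 as the 0 V reference.
Source V1 fixes V_0 = 9 V.
KCL at each unknown node (sum of currents leaving = 0; resistances in Ω):
  Node 1: (V_1 - 9)/60 + (V_1 - 0)/150 = 0
Collecting terms: 0.02333 × V_1 = 0.15  =>  V_1 = 6.429 V
I_R2 = (V_1 - V_2)/R2 = (6.429 - 0)/150 = 0.04286 A
|I_R2| = 0.04286 A

Final answer: |I_R2| = 0.04286 A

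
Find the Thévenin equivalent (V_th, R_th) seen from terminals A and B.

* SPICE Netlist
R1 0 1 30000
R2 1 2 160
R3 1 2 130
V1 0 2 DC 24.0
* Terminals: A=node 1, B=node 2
Step 1 — V_th is the open-circuit voltage V_A - V_B (nothing connected across the terminals).
Nodal analysis, taking node 2 as the 0 V reference.
Source V1 fixes V_0 = 24 V.
KCL at each unknown node (sum of currents leaving = 0; resistances in Ω):
  Node 1: (V_1 - 24)/30000 + (V_1 - 0)/160 + (V_1 - 0)/130 = 0
Collecting terms: 0.01398 × V_1 = 0.0008  =>  V_1 = 0.05724 V
V_th = V_1 - V_2 = 0.05724 - 0 = 0.05724 V
Step 2 — R_th: zero the source — replace V1 by a short circuit (node 2 merges into node 0) — and find the resistance seen between A (node 1) and B (node 0).
Reduce the network between node 1 (A) and node 0 (B) by series/parallel combination:
  Rp1 = R1 ‖ R2 ‖ R3 (parallel, all between nodes 0 and 1) = 1/(1/30000 + 1/160 + 1/130) = 71.55 Ω
R_th = 71.55 Ω

Final answer: V_th = 0.05724 V, R_th = 71.55 Ω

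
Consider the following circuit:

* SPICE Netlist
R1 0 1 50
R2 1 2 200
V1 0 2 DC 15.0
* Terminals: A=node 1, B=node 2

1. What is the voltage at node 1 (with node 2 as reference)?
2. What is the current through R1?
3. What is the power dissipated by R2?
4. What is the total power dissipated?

Nodal analysis, taking node 2 as the 0 V reference.
Source V1 fixes V_0 = 15 V.
KCL at each unknown node (sum of currents leaving = 0; resistances in Ω):
  Node 1: (V_1 - 15)/50 + (V_1 - 0)/200 = 0
Collecting terms: 0.025 × V_1 = 0.3  =>  V_1 = 12 V
Part 1:
  Read off the nodal solution: V_1 = 12 V
Part 2:
  I_R1 = (V_0 - V_1)/R1 = (15 - 12)/50 = 0.06 A
  Magnitude: I_R1 = 0.06 A
Part 3:
  I_R2 = (V_1 - V_2)/R2 = (12 - 0)/200 = 0.06 A
  P_R2 = I_R2² × R2 = (0.06)² × 200 = 0.72 W
Part 4:
  Power in each resistor, P = (ΔV)²/R:
    P_R1 = (15 - 12)²/50 = 0.18 W
    P_R2 = (12 - 0)²/200 = 0.72 W
  P_total = P_R1 + P_R2 = 0.9 W

Final answers:
1. V_1 = 12 V
2. I_R1 = 0.06 A
3. P_R2 = 0.72 W
4. P_total = 0.9 W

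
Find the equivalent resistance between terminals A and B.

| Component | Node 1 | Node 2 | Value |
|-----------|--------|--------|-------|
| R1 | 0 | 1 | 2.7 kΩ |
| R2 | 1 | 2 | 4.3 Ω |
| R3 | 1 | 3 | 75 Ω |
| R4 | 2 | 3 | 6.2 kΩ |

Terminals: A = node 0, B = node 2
Reduce the network between node 0 (A) and node 2 (B) by series/parallel combination:
  Rs1 = R3 + R4 (series, joined only at node 3) = 75 + 6200 = 6275 Ω
  Rp1 = R2 ‖ Rs1 (parallel, both between nodes 1 and 2) = 1/(1/4.3 + 1/6275) = 4.297 Ω
  Rs2 = R1 + Rp1 (series, joined only at node 1) = 2700 + 4.297 = 2704 Ω
R_eq = 2.704 kΩ

Final answer: 2.704 kΩ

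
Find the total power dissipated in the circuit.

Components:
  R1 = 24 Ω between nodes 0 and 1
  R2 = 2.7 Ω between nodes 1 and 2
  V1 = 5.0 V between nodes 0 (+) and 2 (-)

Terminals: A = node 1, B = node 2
Nodal analysis, taking node 2 as the 0 V reference.
Source V1 fixes V_0 = 5 V.
KCL at each unknown node (sum of currents leaving = 0; resistances in Ω):
  Node 1: (V_1 - 5)/24 + (V_1 - 0)/2.7 = 0
Collecting terms: 0.412 × V_1 = 0.2083  =>  V_1 = 0.5056 V
Power in each resistor, P = (ΔV)²/R:
  P_R1 = (5 - 0.5056)²/24 = 0.8416 W
  P_R2 = (0.5056 - 0)²/2.7 = 0.09469 W
P_total = P_R1 + P_R2 = 0.9363 W

Final answer: 0.9363 W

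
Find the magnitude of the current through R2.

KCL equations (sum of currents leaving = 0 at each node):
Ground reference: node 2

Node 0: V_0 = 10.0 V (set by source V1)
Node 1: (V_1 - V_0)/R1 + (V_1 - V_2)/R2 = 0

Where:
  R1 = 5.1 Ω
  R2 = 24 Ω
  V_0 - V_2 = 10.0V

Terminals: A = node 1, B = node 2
Nodal analysis, taking node 2 as the 0 V reference.
Source V1 fixes V_0 = 10 V.
KCL at each unknown node (sum of currents leaving = 0; resistances in Ω):
  Node 1: (V_1 - 10)/5.1 + (V_1 - 0)/24 = 0
Collecting terms: 0.2377 × V_1 = 1.961  =>  V_1 = 8.247 V
I_R2 = (V_1 - V_2)/R2 = (8.247 - 0)/24 = 0.3436 A
|I_R2| = 0.3436 A

Final answer: |I_R2| = 0.3436 A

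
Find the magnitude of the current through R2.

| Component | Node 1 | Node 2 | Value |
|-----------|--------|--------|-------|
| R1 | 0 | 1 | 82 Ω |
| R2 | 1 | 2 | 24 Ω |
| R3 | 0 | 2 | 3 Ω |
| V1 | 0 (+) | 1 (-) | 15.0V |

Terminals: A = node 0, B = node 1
Nodal analysis, taking node 1 as the 0 V reference.
Source V1 fixes V_0 = 15 V.
KCL at each unknown node (sum of currents leaving = 0; resistances in Ω):
  Node 2: (V_2 - 0)/24 + (V_2 - 15)/3 = 0
Collecting terms: 0.375 × V_2 = 5  =>  V_2 = 13.33 V
I_R2 = (V_1 - V_2)/R2 = (0 - 13.33)/24 = -0.5556 A
|I_R2| = 0.5556 A

Final answer: |I_R2| = 0.5556 A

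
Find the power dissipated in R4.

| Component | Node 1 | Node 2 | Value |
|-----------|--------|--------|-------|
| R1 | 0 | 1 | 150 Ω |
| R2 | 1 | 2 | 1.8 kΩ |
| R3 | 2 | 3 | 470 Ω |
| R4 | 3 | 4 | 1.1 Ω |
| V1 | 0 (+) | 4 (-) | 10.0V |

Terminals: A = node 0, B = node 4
Nodal analysis, taking node 4 as the 0 V reference.
Source V1 fixes V_0 = 10 V.
KCL at each unknown node (sum of currents leaving = 0; resistances in Ω):
  Node 1: (V_1 - 10)/150 + (V_1 - V_2)/1800 = 0
  Node 2: (V_2 - V_1)/1800 + (V_2 - V_3)/470 = 0
  Node 3: (V_3 - V_2)/470 + (V_3 - 0)/1.1 = 0
Collecting terms (coefficients in siemens):
  0.007222·V_1 - 0.0005556·V_2 = 0.06667
  0.002683·V_2 - 0.0005556·V_1 - 0.002128·V_3 = 0
  0.9112·V_3 - 0.002128·V_2 = 0
Solving these 3 simultaneous equations (Gaussian elimination) gives:
  V_1 = 9.38 V, V_2 = 1.946 V, V_3 = 0.004543 V
I_R4 = (V_3 - V_4)/R4 = (0.004543 - 0)/1.1 = 0.00413 A
P_R4 = I_R4² × R4 = (0.00413)² × 1.1 = 0.00001877 W

Final answer: 1.877e-05 W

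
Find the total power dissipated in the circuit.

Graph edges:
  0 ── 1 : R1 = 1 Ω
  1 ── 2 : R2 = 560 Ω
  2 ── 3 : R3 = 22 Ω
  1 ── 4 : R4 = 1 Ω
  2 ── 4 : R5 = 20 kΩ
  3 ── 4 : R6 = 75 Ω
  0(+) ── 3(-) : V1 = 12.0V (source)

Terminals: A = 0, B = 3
Nodal analysis, taking node 3 as the 0 V reference.
Source V1 fixes V_0 = 12 V.
KCL at each unknown node (sum of currents leaving = 0; resistances in Ω):
  Node 1: (V_1 - 12)/1 + (V_1 - V_2)/560 + (V_1 - V_4)/1 = 0
  Node 2: (V_2 - V_1)/560 + (V_2 - 0)/22 + (V_2 - V_4)/20000 = 0
  Node 4: (V_4 - V_1)/1 + (V_4 - V_2)/20000 + (V_4 - 0)/75 = 0
Collecting terms (coefficients in siemens):
  2.002·V_1 - 0.001786·V_2 - 1·V_4 = 12
  0.04729·V_2 - 0.001786·V_1 - 0.00005·V_4 = 0
  1.013·V_4 - 1·V_1 - 0.00005·V_2 = 0
Solving these 3 simultaneous equations (Gaussian elimination) gives:
  V_1 = 11.82 V, V_2 = 0.4588 V, V_4 = 11.67 V
Power in each resistor, P = (ΔV)²/R:
  P_R1 = (12 - 11.82)²/1 = 0.03112 W
  P_R2 = (11.82 - 0.4588)²/560 = 0.2306 W
  P_R3 = (0.4588 - 0)²/22 = 0.009568 W
  P_R4 = (11.82 - 11.67)²/1 = 0.02438 W
  P_R5 = (0.4588 - 11.67)²/20000 = 0.006282 W
  P_R6 = (0 - 11.67)²/75 = 1.815 W
P_total = P_R1 + P_R2 + P_R3 + P_R4 + P_R5 + P_R6 = 2.117 W

Final answer: 2.117 W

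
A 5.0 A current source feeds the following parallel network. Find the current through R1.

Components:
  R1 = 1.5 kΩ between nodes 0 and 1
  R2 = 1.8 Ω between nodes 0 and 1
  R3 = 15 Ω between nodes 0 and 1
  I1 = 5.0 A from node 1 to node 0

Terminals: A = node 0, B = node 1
All resistors sit directly between nodes 0 and 1, so they are in parallel and share one voltage V; the full source current 5 A splits among them.
1/R_par = 1/1500 + 1/1.8 + 1/15 = 0.6229 S  =>  R_par = 1.605 Ω
V = I × R_par = 5 × 1.605 = 8.027 V
I_R1 = V/R1 = 8.027/1500 = 0.005351 A

Final answer: 0.005351 A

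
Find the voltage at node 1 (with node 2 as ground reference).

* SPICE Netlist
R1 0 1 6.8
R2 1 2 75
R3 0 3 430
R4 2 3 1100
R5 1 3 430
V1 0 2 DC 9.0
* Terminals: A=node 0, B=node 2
Nodal analysis, taking node 2 as the 0 V reference.
Source V1 fixes V_0 = 9 V.
KCL at each unknown node (sum of currents leaving = 0; resistances in Ω):
  Node 1: (V_1 - 9)/6.8 + (V_1 - 0)/75 + (V_1 - V_3)/430 = 0
  Node 3: (V_3 - 9)/430 + (V_3 - 0)/1100 + (V_3 - V_1)/430 = 0
Collecting terms (coefficients in siemens):
  0.1627·V_1 - 0.002326·V_3 = 1.324
  0.00556·V_3 - 0.002326·V_1 = 0.02093
Determinant D = (0.1627)(0.00556) - (-0.002326)(-0.002326) = 0.0008993
V_1 = [(1.324)(0.00556) - (-0.002326)(0.02093)]/D = 8.237 V
V_3 = [(0.1627)(0.02093) - (1.324)(-0.002326)]/D = 7.209 V
The requested potential is V_1 = 8.237 V.

Final answer: V_1 = 8.237 V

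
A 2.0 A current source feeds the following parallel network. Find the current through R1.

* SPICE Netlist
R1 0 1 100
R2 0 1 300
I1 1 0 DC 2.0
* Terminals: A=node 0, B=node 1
All resistors sit directly between nodes 0 and 1, so they are in parallel and share one voltage V; the full source current 2 A splits among them.
1/R_par = 1/100 + 1/300 = 0.01333 S  =>  R_par = 75 Ω
V = I × R_par = 2 × 75 = 150 V
I_R1 = V/R1 = 150/100 = 1.5 A

Final answer: 1.5 A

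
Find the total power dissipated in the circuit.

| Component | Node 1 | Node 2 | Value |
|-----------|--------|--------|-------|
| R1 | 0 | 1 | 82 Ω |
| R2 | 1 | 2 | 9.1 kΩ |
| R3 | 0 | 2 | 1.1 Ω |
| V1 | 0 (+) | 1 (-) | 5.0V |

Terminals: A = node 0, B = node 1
Nodal analysis, taking node 1 as the 0 V reference.
Source V1 fixes V_0 = 5 V.
KCL at each unknown node (sum of currents leaving = 0; resistances in Ω):
  Node 2: (V_2 - 0)/9100 + (V_2 - 5)/1.1 = 0
Collecting terms: 0.9092 × V_2 = 4.545  =>  V_2 = 4.999 V
Power in each resistor, P = (ΔV)²/R:
  P_R1 = (5 - 0)²/82 = 0.3049 W
  P_R2 = (0 - 4.999)²/9100 = 0.002747 W
  P_R3 = (5 - 4.999)²/1.1 = 0.000000332 W
P_total = P_R1 + P_R2 + P_R3 = 0.3076 W

Final answer: 0.3076 W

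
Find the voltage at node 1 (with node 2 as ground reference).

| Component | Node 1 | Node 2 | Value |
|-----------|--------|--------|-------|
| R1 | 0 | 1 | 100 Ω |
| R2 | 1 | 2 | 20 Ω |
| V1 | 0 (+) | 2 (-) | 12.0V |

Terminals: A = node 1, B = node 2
Nodal analysis, taking node 2 as the 0 V reference.
Source V1 fixes V_0 = 12 V.
KCL at each unknown node (sum of currents leaving = 0; resistances in Ω):
  Node 1: (V_1 - 12)/100 + (V_1 - 0)/20 = 0
Collecting terms: 0.06 × V_1 = 0.12  =>  V_1 = 2 V
The requested potential is V_1 = 2 V.

Final answer: V_1 = 2 V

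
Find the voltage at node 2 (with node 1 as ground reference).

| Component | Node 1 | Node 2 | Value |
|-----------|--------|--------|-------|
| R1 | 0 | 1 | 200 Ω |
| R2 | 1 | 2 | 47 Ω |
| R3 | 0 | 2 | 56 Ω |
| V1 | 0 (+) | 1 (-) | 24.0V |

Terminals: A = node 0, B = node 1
Nodal analysis, taking node 1 as the 0 V reference.
Source V1 fixes V_0 = 24 V.
KCL at each unknown node (sum of currents leaving = 0; resistances in Ω):
  Node 2: (V_2 - 0)/47 + (V_2 - 24)/56 = 0
Collecting terms: 0.03913 × V_2 = 0.4286  =>  V_2 = 10.95 V
The requested potential is V_2 = 10.95 V.

Final answer: V_2 = 10.95 V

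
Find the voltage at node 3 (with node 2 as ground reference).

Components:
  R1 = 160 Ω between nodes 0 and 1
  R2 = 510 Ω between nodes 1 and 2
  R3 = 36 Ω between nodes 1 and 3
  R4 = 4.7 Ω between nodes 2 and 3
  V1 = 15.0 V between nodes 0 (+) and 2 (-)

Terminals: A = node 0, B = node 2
Nodal analysis, taking node 2 as the 0 V reference.
Source V1 fixes V_0 = 15 V.
KCL at each unknown node (sum of currents leaving = 0; resistances in Ω):
  Node 1: (V_1 - 15)/160 + (V_1 - 0)/510 + (V_1 - V_3)/36 = 0
  Node 3: (V_3 - V_1)/36 + (V_3 - 0)/4.7 = 0
Collecting terms (coefficients in siemens):
  0.03599·V_1 - 0.02778·V_3 = 0.09375
  0.2405·V_3 - 0.02778·V_1 = 0
Determinant D = (0.03599)(0.2405) - (-0.02778)(-0.02778) = 0.007885
V_1 = [(0.09375)(0.2405) - (-0.02778)(0)]/D = 2.86 V
V_3 = [(0.03599)(0) - (0.09375)(-0.02778)]/D = 0.3303 V
The requested potential is V_3 = 0.3303 V.

Final answer: V_3 = 0.3303 V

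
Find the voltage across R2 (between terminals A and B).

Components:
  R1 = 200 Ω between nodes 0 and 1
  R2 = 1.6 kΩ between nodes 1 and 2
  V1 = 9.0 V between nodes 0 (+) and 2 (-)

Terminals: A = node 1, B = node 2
R1 and R2 are in series across V1 (node 0 → node 1 → node 2), and the output A–B is taken across R2, so this is a voltage divider.
Series current: I = V1/(R1 + R2) = 9/(200 + 1600) = 9/1800 = 0.005 A
V_R2 = I × R2 = V1 × R2/(R1 + R2) = 9 × 1600/1800 = 8 V

Final answer: 8 V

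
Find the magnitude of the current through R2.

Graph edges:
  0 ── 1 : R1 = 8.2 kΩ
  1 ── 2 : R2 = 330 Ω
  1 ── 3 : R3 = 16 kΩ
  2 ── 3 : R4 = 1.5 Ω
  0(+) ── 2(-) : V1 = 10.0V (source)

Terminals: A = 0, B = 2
Nodal analysis, taking node 2 as the 0 V reference.
Source V1 fixes V_0 = 10 V.
KCL at each unknown node (sum of currents leaving = 0; resistances in Ω):
  Node 1: (V_1 - 10)/8200 + (V_1 - 0)/330 + (V_1 - V_3)/16000 = 0
  Node 3: (V_3 - V_1)/16000 + (V_3 - 0)/1.5 = 0
Collecting terms (coefficients in siemens):
  0.003215·V_1 - 0.0000625·V_3 = 0.00122
  0.6667·V_3 - 0.0000625·V_1 = 0
Determinant D = (0.003215)(0.6667) - (-0.0000625)(-0.0000625) = 0.002143
V_1 = [(0.00122)(0.6667) - (-0.0000625)(0)]/D = 0.3793 V
V_3 = [(0.003215)(0) - (0.00122)(-0.0000625)]/D = 0.00003556 V
I_R2 = (V_1 - V_2)/R2 = (0.3793 - 0)/330 = 0.00115 A
|I_R2| = 0.00115 A

Final answer: |I_R2| = 0.00115 A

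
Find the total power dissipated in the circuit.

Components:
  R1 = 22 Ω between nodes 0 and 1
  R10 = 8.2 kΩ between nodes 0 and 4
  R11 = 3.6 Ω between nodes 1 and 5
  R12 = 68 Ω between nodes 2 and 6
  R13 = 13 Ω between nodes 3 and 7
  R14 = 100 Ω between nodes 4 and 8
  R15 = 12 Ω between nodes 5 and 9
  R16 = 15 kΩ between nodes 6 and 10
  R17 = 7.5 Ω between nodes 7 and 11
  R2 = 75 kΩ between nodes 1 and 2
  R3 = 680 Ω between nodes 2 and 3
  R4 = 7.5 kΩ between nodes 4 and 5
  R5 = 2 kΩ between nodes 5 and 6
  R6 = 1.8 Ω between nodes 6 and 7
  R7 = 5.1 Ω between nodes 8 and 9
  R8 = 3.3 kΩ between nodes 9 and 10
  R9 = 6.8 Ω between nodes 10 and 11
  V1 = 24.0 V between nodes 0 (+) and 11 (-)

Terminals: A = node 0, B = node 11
Nodal analysis, taking node 11 as the 0 V reference.
Source V1 fixes V_0 = 24 V.
KCL at each unknown node (sum of currents leaving = 0; resistances in Ω):
  Node 1: (V_1 - 24)/22 + (V_1 - V_2)/75000 + (V_1 - V_5)/3.6 = 0
  Node 2: (V_2 - V_1)/75000 + (V_2 - V_3)/680 + (V_2 - V_6)/68 = 0
  Node 3: (V_3 - V_2)/680 + (V_3 - V_7)/13 = 0
  Node 4: (V_4 - V_5)/7500 + (V_4 - 24)/8200 + (V_4 - V_8)/100 = 0
  Node 5: (V_5 - V_4)/7500 + (V_5 - V_6)/2000 + (V_5 - V_1)/3.6 + (V_5 - V_9)/12 = 0
  Node 6: (V_6 - V_5)/2000 + (V_6 - V_7)/1.8 + (V_6 - V_2)/68 + (V_6 - V_10)/15000 = 0
  Node 7: (V_7 - V_6)/1.8 + (V_7 - V_3)/13 + (V_7 - 0)/7.5 = 0
  Node 8: (V_8 - V_9)/5.1 + (V_8 - V_4)/100 = 0
  Node 9: (V_9 - V_8)/5.1 + (V_9 - V_10)/3300 + (V_9 - V_5)/12 = 0
  Node 10: (V_10 - V_9)/3300 + (V_10 - 0)/6.8 + (V_10 - V_6)/15000 = 0
Collecting terms (coefficients in siemens):
  0.3232·V_1 - 0.00001333·V_2 - 0.2778·V_5 = 1.091
  0.01619·V_2 - 0.00001333·V_1 - 0.001471·V_3 - 0.01471·V_6 = 0
  0.07839·V_3 - 0.001471·V_2 - 0.07692·V_7 = 0
  0.01026·V_4 - 0.0001333·V_5 - 0.01·V_8 = 0.002927
  0.3617·V_5 - 0.2778·V_1 - 0.0001333·V_4 - 0.0005·V_6 - 0.08333·V_9 = 0
  0.5708·V_6 - 0.01471·V_2 - 0.0005·V_5 - 0.5556·V_7 - 0.00006667·V_10 = 0
  0.7658·V_7 - 0.07692·V_3 - 0.5556·V_6 = 0
  0.2061·V_8 - 0.01·V_4 - 0.1961·V_9 = 0
  0.2797·V_9 - 0.08333·V_5 - 0.1961·V_8 - 0.000303·V_10 = 0
  0.1474·V_10 - 0.00006667·V_6 - 0.000303·V_9 = 0
Solving these 10 simultaneous equations (Gaussian elimination) gives:
  V_1 = 23.58 V, V_2 = 0.129 V, V_3 = 0.0908 V, V_4 = 23.44 V
  V_5 = 23.51 V, V_6 = 0.1116 V, V_7 = 0.09007 V, V_8 = 23.43 V
  V_9 = 23.43 V, V_10 = 0.04821 V
Power in each resistor, P = (ΔV)²/R:
  P_R1 = (24 - 23.58)²/22 = 0.007968 W
  P_R2 = (23.58 - 0.129)²/75000 = 0.007333 W
  P_R3 = (0.129 - 0.0908)²/680 = 0.000002149 W
  P_R4 = (23.44 - 23.51)²/7500 = 0.0000007664 W
  P_R5 = (23.51 - 0.1116)²/2000 = 0.2738 W
  P_R6 = (0.1116 - 0.09007)²/1.8 = 0.0002572 W
  P_R7 = (23.43 - 23.43)²/5.1 = 0.00000003153 W
  P_R8 = (23.43 - 0.04821)²/3300 = 0.1657 W
  P_R9 = (0.04821 - 0)²/6.8 = 0.0003418 W
  P_R10 = (24 - 23.44)²/8200 = 0.0000385 W
  P_R11 = (23.58 - 23.51)²/3.6 = 0.001261 W
  P_R12 = (0.129 - 0.1116)²/68 = 0.000004473 W
  P_R13 = (0.0908 - 0.09007)²/13 = 0.00000004108 W
  P_R14 = (23.44 - 23.43)²/100 = 0.0000006183 W
  P_R15 = (23.51 - 23.43)²/12 = 0.0005891 W
  P_R16 = (0.1116 - 0.04821)²/15000 = 0.0000002678 W
  P_R17 = (0.09007 - 0)²/7.5 = 0.001082 W
P_total = P_R1 + P_R2 + P_R3 + P_R4 + P_R5 + P_R6 + P_R7 + P_R8 + P_R9 + P_R10 + P_R11 + P_R12 + P_R13 + P_R14 + P_R15 + P_R16 + P_R17 = 0.4584 W

Final answer: 0.4584 W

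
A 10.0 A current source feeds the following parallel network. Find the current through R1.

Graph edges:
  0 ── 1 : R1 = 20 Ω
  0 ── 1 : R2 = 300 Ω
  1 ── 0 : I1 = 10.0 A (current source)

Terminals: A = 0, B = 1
All resistors sit directly between nodes 0 and 1, so they are in parallel and share one voltage V; the full source current 10 A splits among them.
1/R_par = 1/20 + 1/300 = 0.05333 S  =>  R_par = 18.75 Ω
V = I × R_par = 10 × 18.75 = 187.5 V
I_R1 = V/R1 = 187.5/20 = 9.375 A

Final answer: 9.375 A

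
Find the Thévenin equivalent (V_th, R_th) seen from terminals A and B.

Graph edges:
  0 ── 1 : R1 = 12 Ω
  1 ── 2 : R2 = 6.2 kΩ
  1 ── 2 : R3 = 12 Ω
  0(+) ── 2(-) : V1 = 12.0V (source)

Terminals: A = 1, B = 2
Step 1 — V_th is the open-circuit voltage V_A - V_B (nothing connected across the terminals).
Nodal analysis, taking node 2 as the 0 V reference.
Source V1 fixes V_0 = 12 V.
KCL at each unknown node (sum of currents leaving = 0; resistances in Ω):
  Node 1: (V_1 - 12)/12 + (V_1 - 0)/6200 + (V_1 - 0)/12 = 0
Collecting terms: 0.1668 × V_1 = 1  =>  V_1 = 5.994 V
V_th = V_1 - V_2 = 5.994 - 0 = 5.994 V
Step 2 — R_th: zero the source — replace V1 by a short circuit (node 2 merges into node 0) — and find the resistance seen between A (node 1) and B (node 0).
Reduce the network between node 1 (A) and node 0 (B) by series/parallel combination:
  Rp1 = R1 ‖ R2 ‖ R3 (parallel, all between nodes 0 and 1) = 1/(1/12 + 1/6200 + 1/12) = 5.994 Ω
R_th = 5.994 Ω

Final answer: V_th = 5.994 V, R_th = 5.994 Ω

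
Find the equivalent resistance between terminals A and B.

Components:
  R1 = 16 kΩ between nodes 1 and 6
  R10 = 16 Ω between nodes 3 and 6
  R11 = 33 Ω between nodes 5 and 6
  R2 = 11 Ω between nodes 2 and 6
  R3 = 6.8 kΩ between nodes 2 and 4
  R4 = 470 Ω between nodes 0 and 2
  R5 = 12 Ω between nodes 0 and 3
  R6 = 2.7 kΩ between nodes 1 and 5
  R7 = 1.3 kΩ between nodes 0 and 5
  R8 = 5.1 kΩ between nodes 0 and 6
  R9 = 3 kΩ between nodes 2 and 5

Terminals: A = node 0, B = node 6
The network is not a plain series/parallel combination. Inject a 1 A test current into terminal A (node 0) and return it from terminal B (node 6); then R_eq = V_A / (1 A).
Nodal analysis, taking node 6 as the 0 V reference.
Current source I_test pushes 1 A into node 0 and draws it out of node 6.
KCL at each unknown node (sum of currents leaving = 0; resistances in Ω):
  Node 0: (V_0 - V_2)/470 + (V_0 - V_3)/12 + (V_0 - V_5)/1300 + (V_0 - 0)/5100 - 1 = 0
  Node 1: (V_1 - 0)/16000 + (V_1 - V_5)/2700 = 0
  Node 2: (V_2 - V_0)/470 + (V_2 - 0)/11 + (V_2 - V_4)/6800 + (V_2 - V_5)/3000 = 0
  Node 3: (V_3 - V_0)/12 + (V_3 - 0)/16 = 0
  Node 4: (V_4 - V_2)/6800 = 0
  Node 5: (V_5 - V_0)/1300 + (V_5 - V_1)/2700 + (V_5 - V_2)/3000 + (V_5 - 0)/33 = 0
Collecting terms (coefficients in siemens):
  0.08643·V_0 - 0.002128·V_2 - 0.08333·V_3 - 0.0007692·V_5 = 1
  0.0004329·V_1 - 0.0003704·V_5 = 0
  0.09352·V_2 - 0.002128·V_0 - 0.0001471·V_4 - 0.0003333·V_5 = 0
  0.1458·V_3 - 0.08333·V_0 = 0
  0.0001471·V_4 - 0.0001471·V_2 = 0
  0.03178·V_5 - 0.0007692·V_0 - 0.0003704·V_1 - 0.0003333·V_2 = 0
Solving these 6 simultaneous equations (Gaussian elimination) gives:
  V_0 = 25.81 V, V_1 = 0.5454 V, V_2 = 0.5905 V, V_3 = 14.75 V
  V_4 = 0.5905 V, V_5 = 0.6374 V
R_eq = V_0 / 1 A = 25.81 Ω

Final answer: 25.81 Ω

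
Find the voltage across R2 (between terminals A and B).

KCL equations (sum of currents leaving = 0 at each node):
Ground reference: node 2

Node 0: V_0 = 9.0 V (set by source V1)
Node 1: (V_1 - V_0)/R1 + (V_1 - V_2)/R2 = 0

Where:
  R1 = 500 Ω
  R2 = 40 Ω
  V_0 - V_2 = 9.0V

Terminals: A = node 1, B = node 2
R1 and R2 are in series across V1 (node 0 → node 1 → node 2), and the output A–B is taken across R2, so this is a voltage divider.
Series current: I = V1/(R1 + R2) = 9/(500 + 40) = 9/540 = 0.01667 A
V_R2 = I × R2 = V1 × R2/(R1 + R2) = 9 × 40/540 = 0.6667 V

Final answer: 0.6667 V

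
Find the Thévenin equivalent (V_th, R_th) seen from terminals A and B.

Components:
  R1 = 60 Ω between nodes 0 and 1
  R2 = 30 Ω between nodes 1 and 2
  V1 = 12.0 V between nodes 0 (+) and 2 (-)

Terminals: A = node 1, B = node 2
Step 1 — V_th is the open-circuit voltage V_A - V_B (nothing connected across the terminals).
Nodal analysis, taking node 2 as the 0 V reference.
Source V1 fixes V_0 = 12 V.
KCL at each unknown node (sum of currents leaving = 0; resistances in Ω):
  Node 1: (V_1 - 12)/60 + (V_1 - 0)/30 = 0
Collecting terms: 0.05 × V_1 = 0.2  =>  V_1 = 4 V
V_th = V_1 - V_2 = 4 - 0 = 4 V
Step 2 — R_th: zero the source — replace V1 by a short circuit (node 2 merges into node 0) — and find the resistance seen between A (node 1) and B (node 0).
Reduce the network between node 1 (A) and node 0 (B) by series/parallel combination:
  Rp1 = R1 ‖ R2 (parallel, both between nodes 0 and 1) = 1/(1/60 + 1/30) = 20 Ω
R_th = 20 Ω

Final answer: V_th = 4 V, R_th = 20 Ω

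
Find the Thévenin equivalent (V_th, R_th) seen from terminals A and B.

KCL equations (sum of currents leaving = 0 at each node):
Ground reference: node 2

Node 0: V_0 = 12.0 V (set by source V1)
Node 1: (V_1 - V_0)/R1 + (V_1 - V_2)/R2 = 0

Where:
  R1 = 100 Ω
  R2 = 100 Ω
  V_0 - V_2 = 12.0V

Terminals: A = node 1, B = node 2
Step 1 — V_th is the open-circuit voltage V_A - V_B (nothing connected across the terminals).
Nodal analysis, taking node 2 as the 0 V reference.
Source V1 fixes V_0 = 12 V.
KCL at each unknown node (sum of currents leaving = 0; resistances in Ω):
  Node 1: (V_1 - 12)/100 + (V_1 - 0)/100 = 0
Collecting terms: 0.02 × V_1 = 0.12  =>  V_1 = 6 V
V_th = V_1 - V_2 = 6 - 0 = 6 V
Step 2 — R_th: zero the source — replace V1 by a short circuit (node 2 merges into node 0) — and find the resistance seen between A (node 1) and B (node 0).
Reduce the network between node 1 (A) and node 0 (B) by series/parallel combination:
  Rp1 = R1 ‖ R2 (parallel, both between nodes 0 and 1) = 1/(1/100 + 1/100) = 50 Ω
R_th = 50 Ω

Final answer: V_th = 6 V, R_th = 50 Ω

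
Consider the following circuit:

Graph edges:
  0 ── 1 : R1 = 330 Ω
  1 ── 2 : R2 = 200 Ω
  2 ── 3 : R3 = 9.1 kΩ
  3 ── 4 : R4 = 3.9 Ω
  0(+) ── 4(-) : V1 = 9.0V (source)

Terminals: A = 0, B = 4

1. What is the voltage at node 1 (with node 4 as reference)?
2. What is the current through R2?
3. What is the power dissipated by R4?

Nodal analysis, taking node 4 as the 0 V reference.
Source V1 fixes V_0 = 9 V.
KCL at each unknown node (sum of currents leaving = 0; resistances in Ω):
  Node 1: (V_1 - 9)/330 + (V_1 - V_2)/200 = 0
  Node 2: (V_2 - V_1)/200 + (V_2 - V_3)/9100 = 0
  Node 3: (V_3 - V_2)/9100 + (V_3 - 0)/3.9 = 0
Collecting terms (coefficients in siemens):
  0.00803·V_1 - 0.005·V_2 = 0.02727
  0.00511·V_2 - 0.005·V_1 - 0.0001099·V_3 = 0
  0.2565·V_3 - 0.0001099·V_2 = 0
Solving these 3 simultaneous equations (Gaussian elimination) gives:
  V_1 = 8.692 V, V_2 = 8.505 V, V_3 = 0.003643 V
Part 1:
  Read off the nodal solution: V_1 = 8.692 V
Part 2:
  I_R2 = (V_1 - V_2)/R2 = (8.692 - 8.505)/200 = 0.0009342 A
  Magnitude: I_R2 = 0.0009342 A
Part 3:
  I_R4 = (V_3 - V_4)/R4 = (0.003643 - 0)/3.9 = 0.0009342 A
  P_R4 = I_R4² × R4 = (0.0009342)² × 3.9 = 0.000003404 W

Final answers:
1. V_1 = 8.692 V
2. I_R2 = 0.0009342 A
3. P_R4 = 3.404e-06 W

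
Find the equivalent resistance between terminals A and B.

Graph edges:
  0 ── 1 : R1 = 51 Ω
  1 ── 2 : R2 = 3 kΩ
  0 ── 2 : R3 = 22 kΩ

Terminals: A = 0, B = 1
Reduce the network between node 0 (A) and node 1 (B) by series/parallel combination:
  Rs1 = R3 + R2 (series, joined only at node 2) = 22000 + 3000 = 25000 Ω
  Rp1 = R1 ‖ Rs1 (parallel, both between nodes 0 and 1) = 1/(1/51 + 1/25000) = 50.9 Ω
R_eq = 50.9 Ω

Final answer: 50.9 Ω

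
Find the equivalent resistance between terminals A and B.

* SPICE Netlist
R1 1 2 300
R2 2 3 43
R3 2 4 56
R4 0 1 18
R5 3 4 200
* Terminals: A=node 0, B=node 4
Reduce the network between node 0 (A) and node 4 (B) by series/parallel combination:
  Rs1 = R4 + R1 (series, joined only at node 1) = 18 + 300 = 318 Ω
  Rs2 = R2 + R5 (series, joined only at node 3) = 43 + 200 = 243 Ω
  Rp1 = R3 ‖ Rs2 (parallel, both between nodes 2 and 4) = 1/(1/56 + 1/243) = 45.51 Ω
  Rs3 = Rs1 + Rp1 (series, joined only at node 2) = 318 + 45.51 = 363.5 Ω
R_eq = 363.5 Ω

Final answer: 363.5 Ω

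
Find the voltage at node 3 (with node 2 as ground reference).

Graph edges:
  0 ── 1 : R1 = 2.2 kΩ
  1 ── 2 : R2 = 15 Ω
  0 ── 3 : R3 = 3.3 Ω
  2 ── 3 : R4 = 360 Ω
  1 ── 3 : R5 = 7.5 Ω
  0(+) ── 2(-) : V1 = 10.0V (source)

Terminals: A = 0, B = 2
Nodal analysis, taking node 2 as the 0 V reference.
Source V1 fixes V_0 = 10 V.
KCL at each unknown node (sum of currents leaving = 0; resistances in Ω):
  Node 1: (V_1 - 10)/2200 + (V_1 - 0)/15 + (V_1 - V_3)/7.5 = 0
  Node 3: (V_3 - 10)/3.3 + (V_3 - 0)/360 + (V_3 - V_1)/7.5 = 0
Collecting terms (coefficients in siemens):
  0.2005·V_1 - 0.1333·V_3 = 0.004545
  0.4391·V_3 - 0.1333·V_1 = 3.03
Determinant D = (0.2005)(0.4391) - (-0.1333)(-0.1333) = 0.07025
V_1 = [(0.004545)(0.4391) - (-0.1333)(3.03)]/D = 5.78 V
V_3 = [(0.2005)(3.03) - (0.004545)(-0.1333)]/D = 8.655 V
The requested potential is V_3 = 8.655 V.

Final answer: V_3 = 8.655 V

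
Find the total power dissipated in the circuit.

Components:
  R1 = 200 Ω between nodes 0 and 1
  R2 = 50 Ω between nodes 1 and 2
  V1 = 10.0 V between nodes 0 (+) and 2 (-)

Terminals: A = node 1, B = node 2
Nodal analysis, taking node 2 as the 0 V reference.
Source V1 fixes V_0 = 10 V.
KCL at each unknown node (sum of currents leaving = 0; resistances in Ω):
  Node 1: (V_1 - 10)/200 + (V_1 - 0)/50 = 0
Collecting terms: 0.025 × V_1 = 0.05  =>  V_1 = 2 V
Power in each resistor, P = (ΔV)²/R:
  P_R1 = (10 - 2)²/200 = 0.32 W
  P_R2 = (2 - 0)²/50 = 0.08 W
P_total = P_R1 + P_R2 = 0.4 W

Final answer: 0.4 W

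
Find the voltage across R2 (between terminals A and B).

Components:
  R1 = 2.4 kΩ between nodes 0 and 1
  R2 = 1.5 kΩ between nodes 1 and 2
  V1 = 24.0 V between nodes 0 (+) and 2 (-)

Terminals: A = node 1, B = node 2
R1 and R2 are in series across V1 (node 0 → node 1 → node 2), and the output A–B is taken across R2, so this is a voltage divider.
Series current: I = V1/(R1 + R2) = 24/(2400 + 1500) = 24/3900 = 0.006154 A
V_R2 = I × R2 = V1 × R2/(R1 + R2) = 24 × 1500/3900 = 9.231 V

Final answer: 9.231 V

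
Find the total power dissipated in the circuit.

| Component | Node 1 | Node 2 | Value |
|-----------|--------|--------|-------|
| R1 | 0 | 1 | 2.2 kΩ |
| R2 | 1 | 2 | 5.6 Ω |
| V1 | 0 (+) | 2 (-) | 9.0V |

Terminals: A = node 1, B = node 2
Nodal analysis, taking node 2 as the 0 V reference.
Source V1 fixes V_0 = 9 V.
KCL at each unknown node (sum of currents leaving = 0; resistances in Ω):
  Node 1: (V_1 - 9)/2200 + (V_1 - 0)/5.6 = 0
Collecting terms: 0.179 × V_1 = 0.004091  =>  V_1 = 0.02285 V
Power in each resistor, P = (ΔV)²/R:
  P_R1 = (9 - 0.02285)²/2200 = 0.03663 W
  P_R2 = (0.02285 - 0)²/5.6 = 0.00009324 W
P_total = P_R1 + P_R2 = 0.03672 W

Final answer: 0.03672 W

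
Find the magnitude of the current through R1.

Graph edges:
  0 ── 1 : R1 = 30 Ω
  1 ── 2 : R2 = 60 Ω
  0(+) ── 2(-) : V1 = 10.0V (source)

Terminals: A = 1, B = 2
Nodal analysis, taking node 2 as the 0 V reference.
Source V1 fixes V_0 = 10 V.
KCL at each unknown node (sum of currents leaving = 0; resistances in Ω):
  Node 1: (V_1 - 10)/30 + (V_1 - 0)/60 = 0
Collecting terms: 0.05 × V_1 = 0.3333  =>  V_1 = 6.667 V
I_R1 = (V_0 - V_1)/R1 = (10 - 6.667)/30 = 0.1111 A
|I_R1| = 0.1111 A

Final answer: |I_R1| = 0.1111 A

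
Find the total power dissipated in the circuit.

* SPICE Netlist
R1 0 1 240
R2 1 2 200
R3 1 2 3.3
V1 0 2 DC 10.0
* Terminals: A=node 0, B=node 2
Nodal analysis, taking node 2 as the 0 V reference.
Source V1 fixes V_0 = 10 V.
KCL at each unknown node (sum of currents leaving = 0; resistances in Ω):
  Node 1: (V_1 - 10)/240 + (V_1 - 0)/200 + (V_1 - 0)/3.3 = 0
Collecting terms: 0.3122 × V_1 = 0.04167  =>  V_1 = 0.1335 V
Power in each resistor, P = (ΔV)²/R:
  P_R1 = (10 - 0.1335)²/240 = 0.4056 W
  P_R2 = (0.1335 - 0)²/200 = 0.00008906 W
  P_R3 = (0.1335 - 0)²/3.3 = 0.005398 W
P_total = P_R1 + P_R2 + P_R3 = 0.4111 W

Final answer: 0.4111 W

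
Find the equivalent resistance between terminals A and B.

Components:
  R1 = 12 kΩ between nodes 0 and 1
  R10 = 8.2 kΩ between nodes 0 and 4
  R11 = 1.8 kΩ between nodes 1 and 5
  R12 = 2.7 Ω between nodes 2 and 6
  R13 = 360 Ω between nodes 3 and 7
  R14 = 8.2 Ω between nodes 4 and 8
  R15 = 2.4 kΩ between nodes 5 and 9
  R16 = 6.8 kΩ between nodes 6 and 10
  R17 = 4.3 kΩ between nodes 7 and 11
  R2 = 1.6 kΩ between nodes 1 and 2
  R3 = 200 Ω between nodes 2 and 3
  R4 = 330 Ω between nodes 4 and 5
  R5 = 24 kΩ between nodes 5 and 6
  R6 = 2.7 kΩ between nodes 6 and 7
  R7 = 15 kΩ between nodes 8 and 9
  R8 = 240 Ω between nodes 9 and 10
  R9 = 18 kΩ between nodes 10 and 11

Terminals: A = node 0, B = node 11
The network is not a plain series/parallel combination. Inject a 1 A test current into terminal A (node 0) and return it from terminal B (node 11); then R_eq = V_A / (1 A).
Nodal analysis, taking node 11 as the 0 V reference.
Current source I_test pushes 1 A into node 0 and draws it out of node 11.
KCL at each unknown node (sum of currents leaving = 0; resistances in Ω):
  Node 0: (V_0 - V_1)/12000 + (V_0 - V_4)/8200 - 1 = 0
  Node 1: (V_1 - V_0)/12000 + (V_1 - V_2)/1600 + (V_1 - V_5)/1800 = 0
  Node 2: (V_2 - V_1)/1600 + (V_2 - V_3)/200 + (V_2 - V_6)/2.7 = 0
  Node 3: (V_3 - V_2)/200 + (V_3 - V_7)/360 = 0
  Node 4: (V_4 - V_0)/8200 + (V_4 - V_5)/330 + (V_4 - V_8)/8.2 = 0
  Node 5: (V_5 - V_1)/1800 + (V_5 - V_4)/330 + (V_5 - V_6)/24000 + (V_5 - V_9)/2400 = 0
  Node 6: (V_6 - V_2)/2.7 + (V_6 - V_5)/24000 + (V_6 - V_7)/2700 + (V_6 - V_10)/6800 = 0
  Node 7: (V_7 - V_3)/360 + (V_7 - V_6)/2700 + (V_7 - 0)/4300 = 0
  Node 8: (V_8 - V_4)/8.2 + (V_8 - V_9)/15000 = 0
  Node 9: (V_9 - V_5)/2400 + (V_9 - V_8)/15000 + (V_9 - V_10)/240 = 0
  Node 10: (V_10 - V_6)/6800 + (V_10 - V_9)/240 + (V_10 - 0)/18000 = 0
Collecting terms (coefficients in siemens):
  0.0002053·V_0 - 0.00008333·V_1 - 0.000122·V_4 = 1
  0.001264·V_1 - 0.00008333·V_0 - 0.000625·V_2 - 0.0005556·V_5 = 0
  0.376·V_2 - 0.000625·V_1 - 0.005·V_3 - 0.3704·V_6 = 0
  0.007778·V_3 - 0.005·V_2 - 0.002778·V_7 = 0
  0.1251·V_4 - 0.000122·V_0 - 0.00303·V_5 - 0.122·V_8 = 0
  0.004044·V_5 - 0.0005556·V_1 - 0.00303·V_4 - 0.00004167·V_6 - 0.0004167·V_9 = 0
  0.3709·V_6 - 0.3704·V_2 - 0.00004167·V_5 - 0.0003704·V_7 - 0.0001471·V_10 = 0
  0.003381·V_7 - 0.002778·V_3 - 0.0003704·V_6 = 0
  0.122·V_8 - 0.122·V_4 - 0.00006667·V_9 = 0
  0.00465·V_9 - 0.0004167·V_5 - 0.00006667·V_8 - 0.004167·V_10 = 0
  0.004369·V_10 - 0.0001471·V_6 - 0.004167·V_9 = 0
Solving these 11 simultaneous equations (Gaussian elimination) gives:
  V_0 = 9806 V, V_1 = 4632 V, V_2 = 3640 V, V_3 = 3514 V
  V_4 = 5141 V, V_5 = 4972 V, V_6 = 3640 V, V_7 = 3286 V
  V_8 = 5141 V, V_9 = 4323 V, V_10 = 4245 V
R_eq = V_0 / 1 A = 9806 Ω = 9.806 kΩ

Final answer: 9.806 kΩ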